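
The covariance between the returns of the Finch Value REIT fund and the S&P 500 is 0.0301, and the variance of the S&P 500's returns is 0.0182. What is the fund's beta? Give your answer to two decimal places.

1.65

β = Cov(Rp, Rm) / Var(Rm) = 0.0301 / 0.0182 = 1.6538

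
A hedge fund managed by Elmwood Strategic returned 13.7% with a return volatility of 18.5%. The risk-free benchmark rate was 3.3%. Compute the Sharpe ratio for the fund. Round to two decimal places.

0.56

Sharpe = (Rp − Rf) / σp = (13.7% − 3.3%) / 18.5% = 10.40% / 18.5% = 0.5622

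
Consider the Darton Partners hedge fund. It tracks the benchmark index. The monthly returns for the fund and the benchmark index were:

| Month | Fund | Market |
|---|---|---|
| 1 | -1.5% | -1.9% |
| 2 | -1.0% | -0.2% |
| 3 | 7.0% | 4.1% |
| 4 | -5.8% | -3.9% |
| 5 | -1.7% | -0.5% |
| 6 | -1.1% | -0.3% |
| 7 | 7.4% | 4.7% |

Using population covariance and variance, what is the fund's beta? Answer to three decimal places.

1.554

r̄p = 0.4714%,  r̄m = 0.2857%
Cov = Σ(rp − r̄p)(rm − r̄m) / 7 = 12.7696
Var(rm) = Σ(rm − r̄m)² / 7 = 8.2184
β = Cov / Var = 12.7696 / 8.2184 = 1.5538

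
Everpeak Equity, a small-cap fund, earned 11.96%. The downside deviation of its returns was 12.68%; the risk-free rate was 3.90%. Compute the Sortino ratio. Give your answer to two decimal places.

0.64

Sortino = (Rp − Rf) / σd = (11.96% − 3.90%) / 12.68% = 8.06% / 12.68% = 0.6356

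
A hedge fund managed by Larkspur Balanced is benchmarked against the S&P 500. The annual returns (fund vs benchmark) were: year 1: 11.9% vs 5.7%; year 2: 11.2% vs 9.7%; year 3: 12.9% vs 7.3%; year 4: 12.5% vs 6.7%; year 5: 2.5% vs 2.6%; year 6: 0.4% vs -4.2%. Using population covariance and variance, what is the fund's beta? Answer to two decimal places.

r̄p = 8.5667%,  r̄m = 4.6333%
Cov = Σ(rp − r̄p)(rm − r̄m) / 6 = 20.1761
Var(rm) = Σ(rm − r̄m)² / 6 = 20.0589
β = Cov / Var = 20.1761 / 20.0589 = 1.0058

1.01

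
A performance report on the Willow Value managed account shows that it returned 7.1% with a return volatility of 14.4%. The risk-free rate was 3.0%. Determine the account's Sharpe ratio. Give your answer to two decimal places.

0.28

Sharpe = (Rp − Rf) / σp = (7.1% − 3.0%) / 14.4% = 4.10% / 14.4% = 0.2847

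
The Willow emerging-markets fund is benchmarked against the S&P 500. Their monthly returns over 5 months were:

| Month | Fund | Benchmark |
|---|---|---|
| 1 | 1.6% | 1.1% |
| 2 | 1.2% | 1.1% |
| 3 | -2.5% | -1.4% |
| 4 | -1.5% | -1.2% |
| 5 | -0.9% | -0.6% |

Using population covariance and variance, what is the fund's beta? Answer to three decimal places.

r̄p = -0.4200%,  r̄m = -0.2000%
Cov = Σ(rp − r̄p)(rm − r̄m) / 5 = 1.7000
Var(rm) = Σ(rm − r̄m)² / 5 = 1.1960
β = Cov / Var = 1.7000 / 1.1960 = 1.4214

1.421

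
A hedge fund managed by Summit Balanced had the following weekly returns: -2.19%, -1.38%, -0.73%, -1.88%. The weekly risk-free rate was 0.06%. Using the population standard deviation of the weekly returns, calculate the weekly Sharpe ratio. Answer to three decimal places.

r̄ = (-2.19 − 1.38 − 0.73 − 1.88) / 4 = -1.5450%
Σ(r − r̄)² = 1.2197; population σ = √(1.2197/4) = 0.5522%
Sharpe = (r̄ − rf) / σ = (-1.5450 − 0.06) / 0.5522 = -1.6050 / 0.5522 = -2.9066

-2.907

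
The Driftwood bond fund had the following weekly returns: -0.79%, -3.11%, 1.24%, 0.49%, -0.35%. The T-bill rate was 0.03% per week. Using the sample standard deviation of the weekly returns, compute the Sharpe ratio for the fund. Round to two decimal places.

-0.32

Mean return μ = -2.520 / 5 = -0.5040%
Sample std dev = √[10.9263 / 4] = 1.6527%
Sharpe = (μ − rf) / σ = (-0.5040 − 0.03) / 1.6527 = -0.5340 / 1.6527 = -0.3231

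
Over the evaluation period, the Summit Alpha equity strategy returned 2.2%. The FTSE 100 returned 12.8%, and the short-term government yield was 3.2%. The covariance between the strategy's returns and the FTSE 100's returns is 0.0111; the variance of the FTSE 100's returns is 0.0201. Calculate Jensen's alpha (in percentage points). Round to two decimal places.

-6.30

β = Cov / Var = 0.0111 / 0.0201 = 0.5522
E[R] = Rf + β(Rm − Rf) = 3.2% + 0.5522 × (12.8% − 3.2%) = 8.5011%
α = Rp − E[R] = 2.2% − 8.5011% = -6.3011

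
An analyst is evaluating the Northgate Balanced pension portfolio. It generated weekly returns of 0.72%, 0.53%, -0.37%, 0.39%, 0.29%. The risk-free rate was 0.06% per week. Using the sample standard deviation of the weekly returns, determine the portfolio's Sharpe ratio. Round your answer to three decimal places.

Mean return r̄ = 1.560 / 5 = 0.3120%
Sample σ = √[Σ(r − r̄)² / 4] = √[0.6857 / 4] = √0.1714 = 0.4140%
Sharpe = (r̄ − rf) / σ = (0.3120 − 0.06) / 0.4140 = 0.2520 / 0.4140 = 0.6087

0.609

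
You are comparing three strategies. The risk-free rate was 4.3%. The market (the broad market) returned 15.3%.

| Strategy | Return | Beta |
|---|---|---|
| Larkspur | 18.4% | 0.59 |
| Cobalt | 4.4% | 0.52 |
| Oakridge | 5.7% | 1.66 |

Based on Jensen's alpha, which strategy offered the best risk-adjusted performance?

Larkspur: α = 18.4% − [4.3% + 0.59 × (15.3% − 4.3%)] = 7.610
Cobalt: α = 4.4% − [4.3% + 0.52 × (15.3% − 4.3%)] = -5.620
Oakridge: α = 5.7% − [4.3% + 1.66 × (15.3% − 4.3%)] = -16.860
Highest: Larkspur (7.610).

Larkspur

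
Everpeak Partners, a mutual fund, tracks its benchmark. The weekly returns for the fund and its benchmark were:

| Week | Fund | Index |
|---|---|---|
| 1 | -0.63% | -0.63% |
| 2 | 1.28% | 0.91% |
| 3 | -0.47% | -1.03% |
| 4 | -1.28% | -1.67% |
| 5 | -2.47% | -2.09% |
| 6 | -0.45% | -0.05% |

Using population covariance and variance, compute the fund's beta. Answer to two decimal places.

1.06

r̄p = -0.6700%,  r̄m = -0.7600%
Cov = Σ(rp − r̄p)(rm − r̄m) / 6 = 1.0522
Var(rm) = Σ(rm − r̄m)² / 6 = 0.9966
β = Cov / Var = 1.0522 / 0.9966 = 1.0558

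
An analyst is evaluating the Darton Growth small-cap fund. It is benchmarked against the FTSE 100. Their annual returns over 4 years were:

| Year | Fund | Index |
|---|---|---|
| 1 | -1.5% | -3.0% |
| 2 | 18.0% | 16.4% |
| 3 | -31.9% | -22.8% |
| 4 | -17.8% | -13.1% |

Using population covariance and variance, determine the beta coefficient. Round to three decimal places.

1.274

r̄p = -8.3000%,  r̄m = -5.6250%
Cov = Σ(rp − r̄p)(rm − r̄m) / 4 = 268.3625
Var(rm) = Σ(rm − r̄m)² / 4 = 210.7119
β = Cov / Var = 268.3625 / 210.7119 = 1.2736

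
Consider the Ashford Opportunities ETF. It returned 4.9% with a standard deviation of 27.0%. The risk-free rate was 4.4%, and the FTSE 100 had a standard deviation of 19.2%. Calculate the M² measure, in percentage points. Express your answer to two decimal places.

Sharpe = (Rp − Rf) / σp = (4.9% − 4.4%) / 27.0% = 0.0185
M² = Rf + Sharpe × σm = 4.4% + 0.0185 × 19.2% = 4.7552%

4.76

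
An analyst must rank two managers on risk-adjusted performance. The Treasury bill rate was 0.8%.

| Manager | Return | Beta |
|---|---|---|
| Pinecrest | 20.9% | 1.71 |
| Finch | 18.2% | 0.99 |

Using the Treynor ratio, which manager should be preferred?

Pinecrest: Treynor = (20.9% − 0.8%) / 1.71 = 11.754
Finch: Treynor = (18.2% − 0.8%) / 0.99 = 17.576
Highest: Finch (17.576).

Finch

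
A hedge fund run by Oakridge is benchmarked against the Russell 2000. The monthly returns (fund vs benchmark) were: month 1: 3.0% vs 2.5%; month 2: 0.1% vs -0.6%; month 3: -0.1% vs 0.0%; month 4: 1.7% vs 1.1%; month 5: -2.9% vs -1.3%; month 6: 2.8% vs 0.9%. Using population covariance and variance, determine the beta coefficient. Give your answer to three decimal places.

r̄p = 0.7667%,  r̄m = 0.4333%
Cov = Σ(rp − r̄p)(rm − r̄m) / 6 = 2.2678
Var(rm) = Σ(rm − r̄m)² / 6 = 1.5322
β = Cov / Var = 2.2678 / 1.5322 = 1.4801

1.480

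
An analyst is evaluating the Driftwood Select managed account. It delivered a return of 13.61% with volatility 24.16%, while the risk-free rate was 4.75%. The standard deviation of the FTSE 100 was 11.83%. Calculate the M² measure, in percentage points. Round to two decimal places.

Sharpe = (Rp − Rf) / σp = (13.61% − 4.75%) / 24.16% = 0.3667
M² = Rf + Sharpe × σm = 4.75% + 0.3667 × 11.83% = 9.0881%

9.09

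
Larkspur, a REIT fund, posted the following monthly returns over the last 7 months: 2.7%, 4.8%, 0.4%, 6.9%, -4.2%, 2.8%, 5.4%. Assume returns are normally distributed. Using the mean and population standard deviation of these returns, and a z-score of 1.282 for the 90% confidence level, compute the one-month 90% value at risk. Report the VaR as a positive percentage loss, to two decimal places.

Mean return r̄ = 18.80 / 7 = 2.6857%
Σ(r − r̄)² = 82.2486; population σ = √(82.2486/7) = 3.4278%
VaR = −(r̄ − z·σ) = −(2.6857 − 1.282 × 3.4278) = −(-1.7087) = 1.7087%

1.71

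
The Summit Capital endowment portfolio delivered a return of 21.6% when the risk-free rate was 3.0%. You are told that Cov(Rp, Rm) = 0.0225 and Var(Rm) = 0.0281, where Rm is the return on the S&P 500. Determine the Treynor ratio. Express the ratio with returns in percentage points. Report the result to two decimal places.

β = Cov / Var = 0.0225 / 0.0281 = 0.8007
Treynor = (Rp − Rf) / β = (21.6% − 3.0%) / 0.8007 = 18.60 / 0.8007 = 23.2297

23.23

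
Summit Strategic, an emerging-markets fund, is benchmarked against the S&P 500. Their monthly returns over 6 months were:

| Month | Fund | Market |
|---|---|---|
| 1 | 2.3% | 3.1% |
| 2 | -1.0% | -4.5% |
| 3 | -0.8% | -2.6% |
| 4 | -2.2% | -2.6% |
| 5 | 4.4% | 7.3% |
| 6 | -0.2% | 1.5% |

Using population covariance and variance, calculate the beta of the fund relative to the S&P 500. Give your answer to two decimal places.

r̄p = 0.4167%,  r̄m = 0.3667%
Cov = Σ(rp − r̄p)(rm − r̄m) / 6 = 8.3889
Var(rm) = Σ(rm − r̄m)² / 6 = 16.3522
β = Cov / Var = 8.3889 / 16.3522 = 0.5130

0.51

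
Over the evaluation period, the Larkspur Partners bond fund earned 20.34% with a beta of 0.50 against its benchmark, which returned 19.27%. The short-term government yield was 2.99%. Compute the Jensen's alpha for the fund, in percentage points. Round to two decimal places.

CAPM expected return = Rf + β(Rm − Rf) = 2.99% + 0.50 × (19.27% − 2.99%) = 2.99 + 0.50 × 16.28 = 11.1300%
Jensen's α = Rp − E[R] = 20.34% − 11.1300% = 9.2100

9.21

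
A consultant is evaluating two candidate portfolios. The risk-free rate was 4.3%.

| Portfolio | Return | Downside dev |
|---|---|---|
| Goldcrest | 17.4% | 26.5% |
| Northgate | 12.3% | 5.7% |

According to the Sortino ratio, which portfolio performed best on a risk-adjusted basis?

Goldcrest: Sortino ratio = (17.4% − 4.3%) / 26.5% = 0.494
Northgate: Sortino ratio = (12.3% − 4.3%) / 5.7% = 1.404
Highest: Northgate (1.404).

Northgate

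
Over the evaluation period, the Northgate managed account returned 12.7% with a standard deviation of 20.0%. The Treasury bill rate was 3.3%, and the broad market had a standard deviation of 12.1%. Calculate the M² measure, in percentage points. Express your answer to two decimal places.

Sharpe = (Rp − Rf) / σp = (12.7% − 3.3%) / 20.0% = 0.4700
M² = Rf + Sharpe × σm = 3.3% + 0.4700 × 12.1% = 8.9870%

8.99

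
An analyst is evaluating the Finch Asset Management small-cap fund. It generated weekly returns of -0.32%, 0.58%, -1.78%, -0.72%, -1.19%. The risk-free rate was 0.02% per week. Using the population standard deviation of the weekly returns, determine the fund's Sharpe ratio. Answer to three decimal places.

μ = (-0.32 + 0.58 − 1.78 − 0.72 − 1.19) / 5 = -0.6860%
Population std dev = √[3.1887 / 5] = 0.7986%
Sharpe = (μ − rf) / σ = (-0.6860 − 0.02) / 0.7986 = -0.7060 / 0.7986 = -0.8840

-0.884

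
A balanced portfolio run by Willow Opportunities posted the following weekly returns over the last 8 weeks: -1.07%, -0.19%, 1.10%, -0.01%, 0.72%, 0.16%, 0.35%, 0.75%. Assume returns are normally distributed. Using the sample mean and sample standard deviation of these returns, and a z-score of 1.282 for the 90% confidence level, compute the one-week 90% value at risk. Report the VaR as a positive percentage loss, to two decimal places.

0.64

r̄ = (-1.07 − 0.19 + 1.1 − 0.01 + 0.72 + 0.16 + 0.35 + 0.75) / 8 = 1.810 / 8 = 0.2263%
Sample σ = √[Σ(r − r̄)² / 7] = √[3.2106 / 7] = √0.4587 = 0.6773%
VaR = −(r̄ − z·σ) = −(0.2263 − 1.282 × 0.6773) = −(-0.6420) = 0.6420%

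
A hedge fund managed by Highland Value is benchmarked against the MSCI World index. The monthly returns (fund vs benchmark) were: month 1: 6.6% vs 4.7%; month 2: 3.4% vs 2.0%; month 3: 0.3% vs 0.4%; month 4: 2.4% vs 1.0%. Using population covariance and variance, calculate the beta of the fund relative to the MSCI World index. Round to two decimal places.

r̄p = 3.1750%,  r̄m = 2.0250%
Cov = Σ(rp − r̄p)(rm − r̄m) / 4 = 3.6556
Var(rm) = Σ(rm − r̄m)² / 4 = 2.7119
β = Cov / Var = 3.6556 / 2.7119 = 1.3480

1.35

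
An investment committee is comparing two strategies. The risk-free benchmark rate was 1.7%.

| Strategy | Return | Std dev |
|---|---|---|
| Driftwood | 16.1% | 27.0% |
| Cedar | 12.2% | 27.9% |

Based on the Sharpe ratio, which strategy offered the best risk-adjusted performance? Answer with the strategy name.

Driftwood

Driftwood: Sharpe ratio = (16.1% − 1.7%) / 27.0% = 0.533
Cedar: Sharpe ratio = (12.2% − 1.7%) / 27.9% = 0.376
Highest: Driftwood (0.533).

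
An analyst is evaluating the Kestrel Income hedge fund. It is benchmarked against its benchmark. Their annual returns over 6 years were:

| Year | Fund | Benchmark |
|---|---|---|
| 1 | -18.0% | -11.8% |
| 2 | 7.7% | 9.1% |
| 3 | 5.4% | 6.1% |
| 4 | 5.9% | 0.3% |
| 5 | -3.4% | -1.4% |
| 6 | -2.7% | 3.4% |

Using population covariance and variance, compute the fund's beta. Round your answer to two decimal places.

r̄p = -0.8500%,  r̄m = 0.9500%
Cov = Σ(rp − r̄p)(rm − r̄m) / 6 = 52.9342
Var(rm) = Σ(rm − r̄m)² / 6 = 44.5758
β = Cov / Var = 52.9342 / 44.5758 = 1.1875

1.19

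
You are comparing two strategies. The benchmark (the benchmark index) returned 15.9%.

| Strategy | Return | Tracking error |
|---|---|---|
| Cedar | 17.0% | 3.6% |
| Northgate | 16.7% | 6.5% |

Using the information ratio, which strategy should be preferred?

Cedar

Cedar: IR = (17.0% − 15.9%) / 3.6% = 0.306
Northgate: IR = (16.7% − 15.9%) / 6.5% = 0.123
Highest: Cedar (0.306).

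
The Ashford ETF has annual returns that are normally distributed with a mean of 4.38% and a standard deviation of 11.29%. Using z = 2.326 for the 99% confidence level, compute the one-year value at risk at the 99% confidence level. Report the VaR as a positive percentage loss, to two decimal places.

VaR (as % loss) = −(μ − z·σ) = −(4.38% − 2.326 × 11.29%) = −(-21.88054%) = 21.88054%

21.88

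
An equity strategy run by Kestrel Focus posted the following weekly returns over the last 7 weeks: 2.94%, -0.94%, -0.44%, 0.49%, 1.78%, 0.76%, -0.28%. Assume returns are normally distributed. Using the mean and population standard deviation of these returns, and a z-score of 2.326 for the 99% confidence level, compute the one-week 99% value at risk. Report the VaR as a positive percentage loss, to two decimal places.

2.32

Mean return r̄ = 4.310 / 7 = 0.6157%
Σ(r − r̄)² = 11.1316; population σ = √(11.1316/7) = 1.2610%
VaR = −(r̄ − z·σ) = −(0.6157 − 2.326 × 1.2610) = −(-2.3174) = 2.3174%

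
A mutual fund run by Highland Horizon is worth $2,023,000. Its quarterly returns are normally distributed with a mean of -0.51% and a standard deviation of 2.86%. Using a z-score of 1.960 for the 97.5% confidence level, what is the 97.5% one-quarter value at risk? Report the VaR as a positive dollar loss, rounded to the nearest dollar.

Return at the 97.5% tail: μ − z·σ = -0.51% − 1.960 × 2.86% = -0.51 − 5.6056 = -6.1156%
VaR = −(-6.1156%) × $2,023,000 = 6.1156% × $2,023,000 = $123,719

$123,719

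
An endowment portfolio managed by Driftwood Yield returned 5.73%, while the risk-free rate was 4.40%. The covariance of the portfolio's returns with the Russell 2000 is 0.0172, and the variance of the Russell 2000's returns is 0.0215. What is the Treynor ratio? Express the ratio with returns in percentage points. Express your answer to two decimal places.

1.66

β = Cov / Var = 0.0172 / 0.0215 = 0.8000
Treynor = (Rp − Rf) / β = (5.73% − 4.40%) / 0.8000 = 1.33 / 0.8000 = 1.6625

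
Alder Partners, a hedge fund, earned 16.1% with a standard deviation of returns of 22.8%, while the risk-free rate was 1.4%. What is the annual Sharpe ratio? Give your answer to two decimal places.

0.64

Sharpe = (Rp − Rf) / σp = (16.1% − 1.4%) / 22.8% = 14.70% / 22.8% = 0.6447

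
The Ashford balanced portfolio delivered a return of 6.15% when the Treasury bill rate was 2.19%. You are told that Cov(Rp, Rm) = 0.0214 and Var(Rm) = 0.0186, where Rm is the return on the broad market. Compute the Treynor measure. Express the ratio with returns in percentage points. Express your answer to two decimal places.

3.44

β = Cov / Var = 0.0214 / 0.0186 = 1.1505
Treynor = (Rp − Rf) / β = (6.15% − 2.19%) / 1.1505 = 3.96 / 1.1505 = 3.4420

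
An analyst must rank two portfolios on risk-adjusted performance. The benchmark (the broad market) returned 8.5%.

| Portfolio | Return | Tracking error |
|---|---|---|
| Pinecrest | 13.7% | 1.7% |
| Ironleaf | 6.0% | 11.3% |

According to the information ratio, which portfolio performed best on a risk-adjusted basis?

Pinecrest: IR = (13.7% − 8.5%) / 1.7% = 3.059
Ironleaf: IR = (6.0% − 8.5%) / 11.3% = -0.221
Highest: Pinecrest (3.059).

Pinecrest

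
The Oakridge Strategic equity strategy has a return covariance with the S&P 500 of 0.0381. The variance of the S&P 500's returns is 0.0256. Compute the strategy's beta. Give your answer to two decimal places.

1.49

β = Cov(Rp, Rm) / Var(Rm) = 0.0381 / 0.0256 = 1.4883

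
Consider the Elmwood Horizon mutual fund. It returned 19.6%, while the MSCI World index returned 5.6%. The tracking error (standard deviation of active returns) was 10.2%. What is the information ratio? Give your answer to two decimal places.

IR = (Rp − Rb) / TE = (19.6% − 5.6%) / 10.2% = 14.00% / 10.2% = 1.3725

1.37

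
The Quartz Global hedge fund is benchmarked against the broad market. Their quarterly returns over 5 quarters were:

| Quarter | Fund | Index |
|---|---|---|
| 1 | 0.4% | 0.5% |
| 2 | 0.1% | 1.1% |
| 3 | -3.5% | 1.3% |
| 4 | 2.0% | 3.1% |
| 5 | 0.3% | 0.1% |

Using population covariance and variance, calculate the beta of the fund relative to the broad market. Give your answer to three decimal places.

r̄p = -0.1400%,  r̄m = 1.2200%
Cov = Σ(rp − r̄p)(rm − r̄m) / 5 = 0.5688
Var(rm) = Σ(rm − r̄m)² / 5 = 1.0656
β = Cov / Var = 0.5688 / 1.0656 = 0.5338

0.534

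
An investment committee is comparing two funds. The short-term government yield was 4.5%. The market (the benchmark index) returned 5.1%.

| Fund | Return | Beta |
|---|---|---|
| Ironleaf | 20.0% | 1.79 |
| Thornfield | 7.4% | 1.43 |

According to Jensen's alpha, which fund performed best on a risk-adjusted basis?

Ironleaf: α = 20.0% − [4.5% + 1.79 × (5.1% − 4.5%)] = 14.426
Thornfield: α = 7.4% − [4.5% + 1.43 × (5.1% − 4.5%)] = 2.042
Highest: Ironleaf (14.426).

Ironleaf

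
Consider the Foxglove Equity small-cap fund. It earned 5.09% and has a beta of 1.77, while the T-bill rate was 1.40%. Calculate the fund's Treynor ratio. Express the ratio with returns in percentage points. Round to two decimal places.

2.08

Treynor = (Rp − Rf) / β = (5.09% − 1.40%) / 1.77 = 3.69 / 1.77 = 2.0847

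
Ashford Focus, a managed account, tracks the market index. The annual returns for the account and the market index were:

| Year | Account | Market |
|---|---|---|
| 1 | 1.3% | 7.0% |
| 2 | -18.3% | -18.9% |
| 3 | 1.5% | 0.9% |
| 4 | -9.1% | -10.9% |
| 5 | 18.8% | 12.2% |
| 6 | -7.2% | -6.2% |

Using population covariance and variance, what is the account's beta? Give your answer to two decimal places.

1.04

r̄p = -2.1667%,  r̄m = -2.6500%
Cov = Σ(rp − r̄p)(rm − r̄m) / 6 = 115.8433
Var(rm) = Σ(rm − r̄m)² / 6 = 111.8292
β = Cov / Var = 115.8433 / 111.8292 = 1.0359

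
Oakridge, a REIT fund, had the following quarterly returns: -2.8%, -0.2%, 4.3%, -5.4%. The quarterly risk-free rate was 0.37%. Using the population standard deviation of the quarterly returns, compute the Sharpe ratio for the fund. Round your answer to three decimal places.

-0.389

Mean return r̄ = -4.10 / 4 = -1.0250%
Σ(r − r̄)² = (-2.8 − (-1.0250))² + (-0.2 − (-1.0250))² + … = 51.3275
population σ = √(51.3275 / 4) = √12.8319 = 3.5822%
Sharpe = (r̄ − rf) / σ = (-1.0250 − 0.37) / 3.5822 = -1.3950 / 3.5822 = -0.3894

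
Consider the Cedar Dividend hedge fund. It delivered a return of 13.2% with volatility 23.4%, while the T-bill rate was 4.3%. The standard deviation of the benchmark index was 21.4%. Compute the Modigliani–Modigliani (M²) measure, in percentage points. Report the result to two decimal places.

12.44

Sharpe = (Rp − Rf) / σp = (13.2% − 4.3%) / 23.4% = 0.3803
M² = Rf + Sharpe × σm = 4.3% + 0.3803 × 21.4% = 12.4384%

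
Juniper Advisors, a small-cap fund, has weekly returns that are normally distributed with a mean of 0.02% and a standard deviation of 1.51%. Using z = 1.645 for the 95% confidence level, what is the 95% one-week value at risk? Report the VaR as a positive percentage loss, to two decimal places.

VaR (as % loss) = −(μ − z·σ) = −(0.02% − 1.645 × 1.51%) = −(-2.46395%) = 2.46395%

2.46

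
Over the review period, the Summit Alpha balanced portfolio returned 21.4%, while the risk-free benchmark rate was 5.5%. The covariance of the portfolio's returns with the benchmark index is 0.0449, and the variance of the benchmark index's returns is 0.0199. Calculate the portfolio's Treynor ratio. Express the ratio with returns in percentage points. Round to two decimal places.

7.05

β = Cov / Var = 0.0449 / 0.0199 = 2.2563
Treynor = (Rp − Rf) / β = (21.4% − 5.5%) / 2.2563 = 15.90 / 2.2563 = 7.0469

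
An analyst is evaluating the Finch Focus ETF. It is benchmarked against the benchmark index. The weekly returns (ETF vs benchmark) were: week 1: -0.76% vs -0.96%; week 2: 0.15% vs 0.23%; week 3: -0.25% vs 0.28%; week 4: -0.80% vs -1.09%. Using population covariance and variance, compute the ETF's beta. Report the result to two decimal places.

r̄p = -0.4150%,  r̄m = -0.3850%
Cov = Σ(rp − r̄p)(rm − r̄m) / 4 = 0.2318
Var(rm) = Σ(rm − r̄m)² / 4 = 0.4120
β = Cov / Var = 0.2318 / 0.4120 = 0.5626

0.56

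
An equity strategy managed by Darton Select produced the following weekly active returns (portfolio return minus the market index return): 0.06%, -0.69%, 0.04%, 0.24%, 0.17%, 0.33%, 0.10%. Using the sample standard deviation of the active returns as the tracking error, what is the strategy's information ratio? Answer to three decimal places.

0.106

r̄ = (0.06 − 0.69 + 0.04 + 0.24 + 0.17 + 0.33 + 0.1) / 7 = 0.0357%
Sample σ = √[Σ(r − r̄)² / 6] = √[0.6778 / 6] = √0.1130 = 0.3362%
IR = r̄ / tracking error = 0.0357 / 0.3362 = 0.1062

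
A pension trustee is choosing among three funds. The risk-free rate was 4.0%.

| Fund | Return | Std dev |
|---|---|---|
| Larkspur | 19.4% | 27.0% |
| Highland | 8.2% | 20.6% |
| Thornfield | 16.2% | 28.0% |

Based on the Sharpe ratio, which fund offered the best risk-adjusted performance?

Larkspur: Sharpe ratio = (19.4% − 4.0%) / 27.0% = 0.570
Highland: Sharpe ratio = (8.2% − 4.0%) / 20.6% = 0.204
Thornfield: Sharpe ratio = (16.2% − 4.0%) / 28.0% = 0.436
Highest: Larkspur (0.570).

Larkspur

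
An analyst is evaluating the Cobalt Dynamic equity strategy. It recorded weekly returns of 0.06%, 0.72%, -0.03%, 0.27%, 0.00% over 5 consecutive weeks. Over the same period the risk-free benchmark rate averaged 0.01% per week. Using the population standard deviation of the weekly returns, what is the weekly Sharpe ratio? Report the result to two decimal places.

0.70

μ = (0.06 + 0.72 − 0.03 + 0.27 + 0) / 5 = 1.020 / 5 = 0.2040%
Σ(r − μ)² = (0.06 − 0.2040)² + (0.72 − 0.2040)² + … = 0.3877
population σ = √(0.3877 / 5) = √0.0775 = 0.2784%
Sharpe = (μ − rf) / σ = (0.2040 − 0.01) / 0.2784 = 0.1940 / 0.2784 = 0.6968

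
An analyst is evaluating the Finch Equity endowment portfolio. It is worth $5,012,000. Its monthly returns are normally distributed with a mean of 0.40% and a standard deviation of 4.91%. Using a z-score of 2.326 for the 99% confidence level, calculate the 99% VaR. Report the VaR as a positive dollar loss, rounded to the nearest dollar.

$552,355

Return at the 99% tail: μ − z·σ = 0.40% − 2.326 × 4.91% = 0.4 − 11.42066 = -11.02066%
VaR = −(-11.02066%) × $5,012,000 = 11.02066% × $5,012,000 = $552,355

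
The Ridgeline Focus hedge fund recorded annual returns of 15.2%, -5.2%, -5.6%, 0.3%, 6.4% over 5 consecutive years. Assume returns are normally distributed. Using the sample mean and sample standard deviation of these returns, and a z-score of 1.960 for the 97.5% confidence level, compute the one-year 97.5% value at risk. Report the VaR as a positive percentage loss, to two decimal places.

14.92

r̄ = (15.2 − 5.2 − 5.6 + 0.3 + 6.4) / 5 = 11.10 / 5 = 2.2200%
Σ(r − r̄)² = 305.8480; sample σ = √(305.8480/4) = 8.7443%
VaR = −(r̄ − z·σ) = −(2.2200 − 1.960 × 8.7443) = −(-14.9188) = 14.9188%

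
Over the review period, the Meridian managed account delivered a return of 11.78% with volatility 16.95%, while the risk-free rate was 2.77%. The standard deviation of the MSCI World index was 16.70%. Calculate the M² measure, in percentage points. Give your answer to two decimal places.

Sharpe = (Rp − Rf) / σp = (11.78% − 2.77%) / 16.95% = 0.5316
M² = Rf + Sharpe × σm = 2.77% + 0.5316 × 16.70% = 11.6477%

11.65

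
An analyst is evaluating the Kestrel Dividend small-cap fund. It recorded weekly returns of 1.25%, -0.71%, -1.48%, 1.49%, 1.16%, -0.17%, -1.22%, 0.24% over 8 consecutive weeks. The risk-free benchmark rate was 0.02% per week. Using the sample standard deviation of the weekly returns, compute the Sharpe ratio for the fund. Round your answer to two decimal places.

r̄ = (1.25 − 0.71 − 1.48 + 1.49 + 1.16 − 0.17 − 1.22 + 0.24) / 8 = 0.0700%
Σ(r − r̄)² = (1.25 − 0.0700)² + (-0.71 − 0.0700)² + … = 9.3584
σ = √[9.3584 / 7] = 1.1563%
Sharpe = (r̄ − rf) / σ = (0.0700 − 0.02) / 1.1563 = 0.0500 / 1.1563 = 0.0432

0.04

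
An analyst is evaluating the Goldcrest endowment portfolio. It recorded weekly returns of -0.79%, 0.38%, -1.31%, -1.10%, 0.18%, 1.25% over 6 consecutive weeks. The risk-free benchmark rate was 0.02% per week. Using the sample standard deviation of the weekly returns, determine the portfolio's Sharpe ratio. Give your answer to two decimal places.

μ = (-0.79 + 0.38 − 1.31 − 1.1 + 0.18 + 1.25) / 6 = -0.2317%
Σ(r − μ)² = (-0.79 − (-0.2317))² + (0.38 − (-0.2317))² + … = 4.9675
sample σ = √(4.9675 / 5) = √0.9935 = 0.9967%
Sharpe = (μ − rf) / σ = (-0.2317 − 0.02) / 0.9967 = -0.2517 / 0.9967 = -0.2525

-0.25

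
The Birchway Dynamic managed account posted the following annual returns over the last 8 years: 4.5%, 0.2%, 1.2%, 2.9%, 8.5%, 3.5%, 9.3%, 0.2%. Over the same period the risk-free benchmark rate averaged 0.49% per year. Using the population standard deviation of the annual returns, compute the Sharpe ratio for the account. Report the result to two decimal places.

1.00

r̄ = (4.5 + 0.2 + 1.2 + 2.9 + 8.5 + 3.5 + 9.3 + 0.2) / 8 = 3.7875%
Σ(r − r̄)² = (4.5 − 3.7875)² + (0.2 − 3.7875)² + … = 86.4088
population σ = √(86.4088 / 8) = √10.8011 = 3.2865%
Sharpe = (r̄ − rf) / σ = (3.7875 − 0.49) / 3.2865 = 3.2975 / 3.2865 = 1.0033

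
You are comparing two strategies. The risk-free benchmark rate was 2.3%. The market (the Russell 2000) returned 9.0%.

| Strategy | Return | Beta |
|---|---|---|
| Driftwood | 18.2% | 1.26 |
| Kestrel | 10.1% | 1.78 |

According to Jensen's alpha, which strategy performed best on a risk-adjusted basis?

Driftwood: α = 18.2% − [2.3% + 1.26 × (9.0% − 2.3%)] = 7.458
Kestrel: α = 10.1% − [2.3% + 1.78 × (9.0% − 2.3%)] = -4.126
Highest: Driftwood (7.458).

Driftwood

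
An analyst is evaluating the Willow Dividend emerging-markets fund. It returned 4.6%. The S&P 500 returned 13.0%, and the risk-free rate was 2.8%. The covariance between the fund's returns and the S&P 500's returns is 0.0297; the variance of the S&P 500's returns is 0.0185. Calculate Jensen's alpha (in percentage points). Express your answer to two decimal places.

-14.58

β = Cov / Var = 0.0297 / 0.0185 = 1.6054
E[R] = Rf + β(Rm − Rf) = 2.8% + 1.6054 × (13.0% − 2.8%) = 19.1751%
α = Rp − E[R] = 4.6% − 19.1751% = -14.5751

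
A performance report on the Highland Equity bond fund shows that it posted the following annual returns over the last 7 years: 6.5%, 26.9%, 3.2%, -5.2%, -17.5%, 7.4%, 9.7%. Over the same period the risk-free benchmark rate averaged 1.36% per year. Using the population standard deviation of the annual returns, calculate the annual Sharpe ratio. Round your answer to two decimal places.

0.24

r̄ = (6.5 + 26.9 + 3.2 − 5.2 − 17.5 + 7.4 + 9.7) / 7 = 31.00 / 7 = 4.4286%
Population σ = √[Σ(r − r̄)² / 7] = √[1120.9543 / 7] = √160.1363 = 12.6545%
Sharpe = (r̄ − rf) / σ = (4.4286 − 1.36) / 12.6545 = 3.0686 / 12.6545 = 0.2425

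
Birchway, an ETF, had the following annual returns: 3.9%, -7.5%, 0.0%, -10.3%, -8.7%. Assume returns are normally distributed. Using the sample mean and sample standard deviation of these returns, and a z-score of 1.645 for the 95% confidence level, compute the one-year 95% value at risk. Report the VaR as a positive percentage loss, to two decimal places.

14.63

r̄ = (3.9 − 7.5 + 0 − 10.3 − 8.7) / 5 = -22.60 / 5 = -4.5200%
Σ(r − r̄)² = (3.9 − (-4.5200))² + (-7.5 − (-4.5200))² + (0 − (-4.5200))² + … = 151.0880
σ = √[151.0880 / 4] = 6.1459%
VaR = −(r̄ − z·σ) = −(-4.5200 − 1.645 × 6.1459) = −(-14.6300) = 14.6300%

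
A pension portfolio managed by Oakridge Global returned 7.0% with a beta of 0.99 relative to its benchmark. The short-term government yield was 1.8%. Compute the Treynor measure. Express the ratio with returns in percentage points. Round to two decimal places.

5.25

Treynor = (Rp − Rf) / β = (7.0% − 1.8%) / 0.99 = 5.20 / 0.99 = 5.2525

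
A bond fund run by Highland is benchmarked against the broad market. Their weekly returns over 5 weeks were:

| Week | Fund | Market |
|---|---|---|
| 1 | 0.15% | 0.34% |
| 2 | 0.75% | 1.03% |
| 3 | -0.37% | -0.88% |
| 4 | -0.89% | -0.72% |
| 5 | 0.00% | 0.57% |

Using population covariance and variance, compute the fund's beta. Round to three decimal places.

0.655

r̄p = -0.0720%,  r̄m = 0.0680%
Cov = Σ(rp − r̄p)(rm − r̄m) / 5 = 0.3629
Var(rm) = Σ(rm − r̄m)² / 5 = 0.5542
β = Cov / Var = 0.3629 / 0.5542 = 0.6548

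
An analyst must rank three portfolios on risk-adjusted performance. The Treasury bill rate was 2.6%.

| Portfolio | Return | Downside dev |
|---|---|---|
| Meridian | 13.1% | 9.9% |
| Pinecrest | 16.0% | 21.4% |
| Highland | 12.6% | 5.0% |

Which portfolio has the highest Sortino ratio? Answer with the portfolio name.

Meridian: Sortino ratio = (13.1% − 2.6%) / 9.9% = 1.061
Pinecrest: Sortino ratio = (16.0% − 2.6%) / 21.4% = 0.626
Highland: Sortino ratio = (12.6% − 2.6%) / 5.0% = 2.000
Highest: Highland (2.000).

Highland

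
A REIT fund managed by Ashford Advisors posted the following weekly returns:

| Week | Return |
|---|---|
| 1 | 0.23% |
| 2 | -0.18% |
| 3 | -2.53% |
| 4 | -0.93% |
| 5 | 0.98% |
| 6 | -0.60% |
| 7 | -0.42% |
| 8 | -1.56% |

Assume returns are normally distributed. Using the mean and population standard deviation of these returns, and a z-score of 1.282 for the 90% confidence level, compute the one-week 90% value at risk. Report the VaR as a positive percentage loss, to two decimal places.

1.92

r̄ = (0.23 − 0.18 − 2.53 − 0.93 + 0.98 − 0.6 − 0.42 − 1.56) / 8 = -0.6263%
Σ(r − r̄)² = (0.23 − (-0.6263))² + (-0.18 − (-0.6263))² + (-2.53 − (-0.6263))² + … = 8.1440
σ = √[8.1440 / 8] = 1.0090%
VaR = −(r̄ − z·σ) = −(-0.6263 − 1.282 × 1.0090) = −(-1.9198) = 1.9198%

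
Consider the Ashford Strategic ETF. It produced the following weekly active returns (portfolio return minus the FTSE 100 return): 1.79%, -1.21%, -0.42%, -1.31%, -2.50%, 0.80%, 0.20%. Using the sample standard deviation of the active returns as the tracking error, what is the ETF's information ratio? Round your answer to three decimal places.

r̄ = (1.79 − 1.21 − 0.42 − 1.31 − 2.5 + 0.8 + 0.2) / 7 = -2.650 / 7 = -0.3786%
Sample σ = √[Σ(r − r̄)² / 6] = √[12.4875 / 6] = √2.0813 = 1.4427%
IR = r̄ / tracking error = -0.3786 / 1.4427 = -0.2624

-0.262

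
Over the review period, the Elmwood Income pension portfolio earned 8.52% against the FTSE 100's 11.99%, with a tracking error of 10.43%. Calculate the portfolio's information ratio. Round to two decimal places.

IR = (Rp − Rb) / TE = (8.52% − 11.99%) / 10.43% = -3.47% / 10.43% = -0.3327

-0.33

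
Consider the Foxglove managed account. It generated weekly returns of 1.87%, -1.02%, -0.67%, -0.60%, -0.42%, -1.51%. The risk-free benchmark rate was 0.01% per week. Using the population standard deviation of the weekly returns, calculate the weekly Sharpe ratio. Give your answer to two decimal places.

-0.38

r̄ = (1.87 − 1.02 − 0.67 − 0.6 − 0.42 − 1.51) / 6 = -0.3917%
Σ(r − r̄)² = 6.8823; population σ = √(6.8823/6) = 1.0710%
Sharpe = (r̄ − rf) / σ = (-0.3917 − 0.01) / 1.0710 = -0.4017 / 1.0710 = -0.3751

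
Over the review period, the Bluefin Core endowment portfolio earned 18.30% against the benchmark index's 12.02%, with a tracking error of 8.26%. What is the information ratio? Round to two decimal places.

0.76

IR = (Rp − Rb) / TE = (18.30% − 12.02%) / 8.26% = 6.28% / 8.26% = 0.7603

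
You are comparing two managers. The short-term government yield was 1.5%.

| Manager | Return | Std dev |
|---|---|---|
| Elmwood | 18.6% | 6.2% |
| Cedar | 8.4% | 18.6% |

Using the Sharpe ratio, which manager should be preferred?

Elmwood

Elmwood: Sharpe ratio = (18.6% − 1.5%) / 6.2% = 2.758
Cedar: Sharpe ratio = (8.4% − 1.5%) / 18.6% = 0.371
Highest: Elmwood (2.758).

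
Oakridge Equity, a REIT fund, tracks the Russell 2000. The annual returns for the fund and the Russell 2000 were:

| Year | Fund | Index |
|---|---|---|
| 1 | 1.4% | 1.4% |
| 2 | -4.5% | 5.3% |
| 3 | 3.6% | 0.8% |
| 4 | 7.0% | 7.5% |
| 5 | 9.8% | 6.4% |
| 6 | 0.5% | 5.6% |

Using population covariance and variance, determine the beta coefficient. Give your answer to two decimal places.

r̄p = 2.9667%,  r̄m = 4.5000%
Cov = Σ(rp − r̄p)(rm − r̄m) / 6 = 3.1517
Var(rm) = Σ(rm − r̄m)² / 6 = 6.2933
β = Cov / Var = 3.1517 / 6.2933 = 0.5008

0.50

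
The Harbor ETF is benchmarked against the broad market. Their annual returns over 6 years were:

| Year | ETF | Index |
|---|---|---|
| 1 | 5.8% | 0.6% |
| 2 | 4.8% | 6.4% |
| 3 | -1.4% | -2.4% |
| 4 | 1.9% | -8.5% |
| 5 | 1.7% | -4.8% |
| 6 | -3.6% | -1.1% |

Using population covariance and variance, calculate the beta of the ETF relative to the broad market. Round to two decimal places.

0.25

r̄p = 1.5333%,  r̄m = -1.6333%
Cov = Σ(rp − r̄p)(rm − r̄m) / 6 = 5.3728
Var(rm) = Σ(rm − r̄m)² / 6 = 21.2622
β = Cov / Var = 5.3728 / 21.2622 = 0.2527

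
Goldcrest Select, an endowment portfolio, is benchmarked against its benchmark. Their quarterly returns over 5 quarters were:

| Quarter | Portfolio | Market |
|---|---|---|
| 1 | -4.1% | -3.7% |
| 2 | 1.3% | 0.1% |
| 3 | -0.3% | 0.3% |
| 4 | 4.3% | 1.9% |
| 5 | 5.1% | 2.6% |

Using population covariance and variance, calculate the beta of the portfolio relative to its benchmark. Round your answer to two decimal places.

1.47

r̄p = 1.2600%,  r̄m = 0.2400%
Cov = Σ(rp − r̄p)(rm − r̄m) / 5 = 7.0256
Var(rm) = Σ(rm − r̄m)² / 5 = 4.7744
β = Cov / Var = 7.0256 / 4.7744 = 1.4715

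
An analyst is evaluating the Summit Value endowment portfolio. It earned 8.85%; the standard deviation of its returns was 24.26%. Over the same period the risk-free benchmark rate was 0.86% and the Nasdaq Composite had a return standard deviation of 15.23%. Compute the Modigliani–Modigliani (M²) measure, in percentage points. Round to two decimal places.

5.88

Sharpe = (Rp − Rf) / σp = (8.85% − 0.86%) / 24.26% = 0.3293
M² = Rf + Sharpe × σm = 0.86% + 0.3293 × 15.23% = 5.8752%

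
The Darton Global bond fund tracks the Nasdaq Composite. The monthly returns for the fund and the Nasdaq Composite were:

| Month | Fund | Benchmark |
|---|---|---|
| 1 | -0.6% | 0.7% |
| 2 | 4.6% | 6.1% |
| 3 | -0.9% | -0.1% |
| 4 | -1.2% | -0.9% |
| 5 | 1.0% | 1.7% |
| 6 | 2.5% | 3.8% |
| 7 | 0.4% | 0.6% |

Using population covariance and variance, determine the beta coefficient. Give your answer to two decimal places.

0.84

r̄p = 0.8286%,  r̄m = 1.7000%
Cov = Σ(rp − r̄p)(rm − r̄m) / 7 = 4.3414
Var(rm) = Σ(rm − r̄m)² / 7 = 5.1400
β = Cov / Var = 4.3414 / 5.1400 = 0.8446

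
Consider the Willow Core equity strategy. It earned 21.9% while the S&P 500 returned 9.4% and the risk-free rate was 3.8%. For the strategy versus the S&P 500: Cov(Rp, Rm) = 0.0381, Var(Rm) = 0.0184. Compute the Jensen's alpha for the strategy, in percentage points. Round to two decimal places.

6.50

β = Cov / Var = 0.0381 / 0.0184 = 2.0707
E[R] = Rf + β(Rm − Rf) = 3.8% + 2.0707 × (9.4% − 3.8%) = 15.3959%
α = Rp − E[R] = 21.9% − 15.3959% = 6.5041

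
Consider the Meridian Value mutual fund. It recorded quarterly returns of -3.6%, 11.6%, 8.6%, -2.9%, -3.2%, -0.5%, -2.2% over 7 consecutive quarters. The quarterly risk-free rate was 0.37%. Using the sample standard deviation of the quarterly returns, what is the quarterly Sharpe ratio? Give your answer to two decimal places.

r̄ = (-3.6 + 11.6 + 8.6 − 2.9 − 3.2 − 0.5 − 2.2) / 7 = 7.80 / 7 = 1.1143%
Σ(r − r̄)² = (-3.6 − 1.1143)² + (11.6 − 1.1143)² + (8.6 − 1.1143)² + … = 236.5286
σ = √[236.5286 / 6] = 6.2786%
Sharpe = (r̄ − rf) / σ = (1.1143 − 0.37) / 6.2786 = 0.7443 / 6.2786 = 0.1185

0.12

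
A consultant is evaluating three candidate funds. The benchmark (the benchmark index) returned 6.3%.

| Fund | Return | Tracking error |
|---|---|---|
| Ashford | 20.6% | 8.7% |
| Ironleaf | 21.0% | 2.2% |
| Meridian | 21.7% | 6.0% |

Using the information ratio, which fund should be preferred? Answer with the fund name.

Ironleaf

Ashford: IR = (20.6% − 6.3%) / 8.7% = 1.644
Ironleaf: IR = (21.0% − 6.3%) / 2.2% = 6.682
Meridian: IR = (21.7% − 6.3%) / 6.0% = 2.567
Highest: Ironleaf (6.682).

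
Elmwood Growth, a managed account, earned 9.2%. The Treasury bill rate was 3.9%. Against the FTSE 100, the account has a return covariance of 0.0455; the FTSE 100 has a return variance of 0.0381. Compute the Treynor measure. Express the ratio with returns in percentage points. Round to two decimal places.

β = Cov / Var = 0.0455 / 0.0381 = 1.1942
Treynor = (Rp − Rf) / β = (9.2% − 3.9%) / 1.1942 = 5.30 / 1.1942 = 4.4381

4.44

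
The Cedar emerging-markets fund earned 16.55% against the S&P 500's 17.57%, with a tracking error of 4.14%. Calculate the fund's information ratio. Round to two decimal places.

IR = (Rp − Rb) / TE = (16.55% − 17.57%) / 4.14% = -1.02% / 4.14% = -0.2464

-0.25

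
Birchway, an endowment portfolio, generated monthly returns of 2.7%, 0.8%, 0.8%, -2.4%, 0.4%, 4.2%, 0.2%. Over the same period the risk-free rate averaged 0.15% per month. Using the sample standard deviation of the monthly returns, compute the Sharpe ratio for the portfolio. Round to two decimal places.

0.39

μ = (2.7 + 0.8 + 0.8 − 2.4 + 0.4 + 4.2 + 0.2) / 7 = 0.9571%
Σ(r − μ)² = 25.7571; sample σ = √(25.7571/6) = 2.0719%
Sharpe = (μ − rf) / σ = (0.9571 − 0.15) / 2.0719 = 0.8071 / 2.0719 = 0.3895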